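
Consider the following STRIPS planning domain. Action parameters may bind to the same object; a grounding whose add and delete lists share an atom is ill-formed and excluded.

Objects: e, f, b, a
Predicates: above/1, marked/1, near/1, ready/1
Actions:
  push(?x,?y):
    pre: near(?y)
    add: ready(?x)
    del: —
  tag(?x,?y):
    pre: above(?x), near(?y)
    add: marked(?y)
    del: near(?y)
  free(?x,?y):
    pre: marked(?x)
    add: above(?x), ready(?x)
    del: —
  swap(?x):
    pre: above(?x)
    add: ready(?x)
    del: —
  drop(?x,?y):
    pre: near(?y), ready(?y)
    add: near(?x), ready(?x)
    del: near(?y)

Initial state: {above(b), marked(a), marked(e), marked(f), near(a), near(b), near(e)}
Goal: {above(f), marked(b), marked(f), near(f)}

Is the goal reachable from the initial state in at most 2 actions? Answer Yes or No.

No

1. push(e,e)  →  {above(b), marked(a), marked(e), marked(f), near(a), near(b), near(e), ready(e)}
2. tag(b,b)  →  {above(b), marked(a), marked(b), marked(e), marked(f), near(a), near(e), ready(e)}
3. free(f,e)  →  {above(b), above(f), marked(a), marked(b), marked(e), marked(f), near(a), near(e), ready(e), ready(f)}
4. drop(f,e)  →  {above(b), above(f), marked(a), marked(b), marked(e), marked(f), near(a), near(f), ready(e), ready(f)}
optimal plan length = 4; 4 > 2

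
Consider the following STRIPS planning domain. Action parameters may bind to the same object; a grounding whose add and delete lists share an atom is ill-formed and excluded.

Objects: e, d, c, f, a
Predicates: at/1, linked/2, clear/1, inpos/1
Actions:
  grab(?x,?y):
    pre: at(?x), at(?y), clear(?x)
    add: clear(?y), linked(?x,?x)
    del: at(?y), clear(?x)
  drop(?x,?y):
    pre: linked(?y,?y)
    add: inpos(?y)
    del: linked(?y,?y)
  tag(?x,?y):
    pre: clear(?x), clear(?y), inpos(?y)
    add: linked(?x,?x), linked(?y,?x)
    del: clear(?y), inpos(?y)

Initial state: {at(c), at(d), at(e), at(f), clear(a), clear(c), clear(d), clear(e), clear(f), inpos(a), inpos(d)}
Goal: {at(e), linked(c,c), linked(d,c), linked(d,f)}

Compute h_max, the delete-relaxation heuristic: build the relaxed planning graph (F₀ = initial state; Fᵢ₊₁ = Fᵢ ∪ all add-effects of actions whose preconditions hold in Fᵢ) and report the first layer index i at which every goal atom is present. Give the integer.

F0 = init (11 atoms)
F1 = F0 ∪ {linked(a,a), linked(a,c), linked(a,d), linked(a,e), linked(a,f), linked(c,c), linked(d,a), linked(d,c), linked(d,d), linked(d,e), linked(d,f), linked(e,e), linked(f,f)}  (24 atoms)
goal ⊆ F1  ⇒  h_max = 1

1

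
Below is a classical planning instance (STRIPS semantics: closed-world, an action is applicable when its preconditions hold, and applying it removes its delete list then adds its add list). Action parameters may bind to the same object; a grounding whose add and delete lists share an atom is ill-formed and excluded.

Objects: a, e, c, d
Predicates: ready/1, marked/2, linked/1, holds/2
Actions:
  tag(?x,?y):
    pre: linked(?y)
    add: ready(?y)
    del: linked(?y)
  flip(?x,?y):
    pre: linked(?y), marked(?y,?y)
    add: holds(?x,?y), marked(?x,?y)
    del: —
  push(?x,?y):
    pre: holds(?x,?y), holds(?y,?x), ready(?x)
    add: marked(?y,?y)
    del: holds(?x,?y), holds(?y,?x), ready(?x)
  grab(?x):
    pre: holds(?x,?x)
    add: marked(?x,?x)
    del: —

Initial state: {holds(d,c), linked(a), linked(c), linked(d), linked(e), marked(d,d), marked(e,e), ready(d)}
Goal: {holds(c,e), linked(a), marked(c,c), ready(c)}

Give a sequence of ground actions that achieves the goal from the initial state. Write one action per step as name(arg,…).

tag(a,c); flip(c,e); flip(c,d); push(d,c)

1. tag(a,c)  →  {holds(d,c), linked(a), linked(d), linked(e), marked(d,d), marked(e,e), ready(c), ready(d)}
2. flip(c,e)  →  {holds(c,e), holds(d,c), linked(a), linked(d), linked(e), marked(c,e), marked(d,d), marked(e,e), ready(c), ready(d)}
3. flip(c,d)  →  {holds(c,d), holds(c,e), holds(d,c), linked(a), linked(d), linked(e), marked(c,d), marked(c,e), marked(d,d), marked(e,e), ready(c), ready(d)}
4. push(d,c)  →  {holds(c,e), linked(a), linked(d), linked(e), marked(c,c), marked(c,d), marked(c,e), marked(d,d), marked(e,e), ready(c)}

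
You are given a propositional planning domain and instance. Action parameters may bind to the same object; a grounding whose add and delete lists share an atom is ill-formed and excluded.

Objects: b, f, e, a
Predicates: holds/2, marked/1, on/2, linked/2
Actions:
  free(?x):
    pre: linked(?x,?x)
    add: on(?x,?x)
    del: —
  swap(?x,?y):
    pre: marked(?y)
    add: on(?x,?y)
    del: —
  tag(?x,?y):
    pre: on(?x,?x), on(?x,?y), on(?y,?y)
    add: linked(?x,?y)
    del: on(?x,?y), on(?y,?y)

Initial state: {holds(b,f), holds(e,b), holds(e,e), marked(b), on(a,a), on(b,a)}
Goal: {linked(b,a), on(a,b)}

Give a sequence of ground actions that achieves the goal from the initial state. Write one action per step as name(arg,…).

swap(b,b); swap(a,b); tag(b,a)

1. swap(b,b)  →  {holds(b,f), holds(e,b), holds(e,e), marked(b), on(a,a), on(b,a), on(b,b)}
2. swap(a,b)  →  {holds(b,f), holds(e,b), holds(e,e), marked(b), on(a,a), on(a,b), on(b,a), on(b,b)}
3. tag(b,a)  →  {holds(b,f), holds(e,b), holds(e,e), linked(b,a), marked(b), on(a,b), on(b,b)}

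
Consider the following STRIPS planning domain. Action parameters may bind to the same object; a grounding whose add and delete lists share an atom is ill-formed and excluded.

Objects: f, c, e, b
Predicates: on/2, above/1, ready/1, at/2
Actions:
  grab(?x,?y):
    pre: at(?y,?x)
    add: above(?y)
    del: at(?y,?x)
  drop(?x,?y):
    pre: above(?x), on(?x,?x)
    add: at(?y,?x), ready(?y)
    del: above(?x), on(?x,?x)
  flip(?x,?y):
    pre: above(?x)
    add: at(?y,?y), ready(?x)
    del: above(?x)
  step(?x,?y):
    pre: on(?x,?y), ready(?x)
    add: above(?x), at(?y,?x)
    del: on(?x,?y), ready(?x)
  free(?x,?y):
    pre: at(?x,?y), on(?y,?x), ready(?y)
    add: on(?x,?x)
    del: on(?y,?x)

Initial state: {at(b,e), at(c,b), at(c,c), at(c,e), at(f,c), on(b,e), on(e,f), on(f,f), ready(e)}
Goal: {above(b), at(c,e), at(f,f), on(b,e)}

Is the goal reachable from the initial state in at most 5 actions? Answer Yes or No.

Yes

1. grab(c,f)  →  {above(f), at(b,e), at(c,b), at(c,c), at(c,e), on(b,e), on(e,f), on(f,f), ready(e)}
2. grab(e,b)  →  {above(b), above(f), at(c,b), at(c,c), at(c,e), on(b,e), on(e,f), on(f,f), ready(e)}
3. drop(f,f)  →  {above(b), at(c,b), at(c,c), at(c,e), at(f,f), on(b,e), on(e,f), ready(e), ready(f)}
optimal plan length = 3; 3 ≤ 5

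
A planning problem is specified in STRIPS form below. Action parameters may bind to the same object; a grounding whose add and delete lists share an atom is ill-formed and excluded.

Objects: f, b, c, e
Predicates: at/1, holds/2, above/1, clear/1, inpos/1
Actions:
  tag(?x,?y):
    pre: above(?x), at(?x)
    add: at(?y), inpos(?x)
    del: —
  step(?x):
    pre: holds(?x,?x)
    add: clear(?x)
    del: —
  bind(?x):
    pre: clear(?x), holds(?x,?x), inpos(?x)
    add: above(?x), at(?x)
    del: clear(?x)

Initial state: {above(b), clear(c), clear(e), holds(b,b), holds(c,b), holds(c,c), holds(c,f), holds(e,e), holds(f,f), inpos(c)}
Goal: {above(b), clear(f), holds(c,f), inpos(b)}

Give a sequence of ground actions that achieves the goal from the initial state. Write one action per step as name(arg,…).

1. step(f)  →  {above(b), clear(c), clear(e), clear(f), holds(b,b), holds(c,b), holds(c,c), holds(c,f), holds(e,e), holds(f,f), inpos(c)}
2. bind(c)  →  {above(b), above(c), at(c), clear(e), clear(f), holds(b,b), holds(c,b), holds(c,c), holds(c,f), holds(e,e), holds(f,f), inpos(c)}
3. tag(c,b)  →  {above(b), above(c), at(b), at(c), clear(e), clear(f), holds(b,b), holds(c,b), holds(c,c), holds(c,f), holds(e,e), holds(f,f), inpos(c)}
4. tag(b,f)  →  {above(b), above(c), at(b), at(c), at(f), clear(e), clear(f), holds(b,b), holds(c,b), holds(c,c), holds(c,f), holds(e,e), holds(f,f), inpos(b), inpos(c)}

step(f); bind(c); tag(c,b); tag(b,f)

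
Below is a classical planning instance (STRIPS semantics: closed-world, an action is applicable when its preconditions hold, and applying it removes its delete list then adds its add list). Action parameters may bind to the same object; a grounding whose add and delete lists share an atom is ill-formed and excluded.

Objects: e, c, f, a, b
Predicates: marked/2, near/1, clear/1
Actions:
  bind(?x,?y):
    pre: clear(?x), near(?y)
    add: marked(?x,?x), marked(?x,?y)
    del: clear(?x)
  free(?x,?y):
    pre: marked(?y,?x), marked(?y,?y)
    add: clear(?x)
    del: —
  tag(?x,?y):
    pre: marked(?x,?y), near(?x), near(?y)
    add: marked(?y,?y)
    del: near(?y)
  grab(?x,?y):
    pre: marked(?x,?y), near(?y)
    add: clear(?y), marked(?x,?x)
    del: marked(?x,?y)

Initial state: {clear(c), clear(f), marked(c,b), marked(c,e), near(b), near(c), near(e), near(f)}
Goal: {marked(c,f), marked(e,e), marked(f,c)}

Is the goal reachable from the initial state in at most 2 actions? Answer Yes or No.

No

1. bind(c,f)  →  {clear(f), marked(c,b), marked(c,c), marked(c,e), marked(c,f), near(b), near(c), near(e), near(f)}
2. bind(f,c)  →  {marked(c,b), marked(c,c), marked(c,e), marked(c,f), marked(f,c), marked(f,f), near(b), near(c), near(e), near(f)}
3. tag(c,e)  →  {marked(c,b), marked(c,c), marked(c,e), marked(c,f), marked(e,e), marked(f,c), marked(f,f), near(b), near(c), near(f)}
optimal plan length = 3; 3 > 2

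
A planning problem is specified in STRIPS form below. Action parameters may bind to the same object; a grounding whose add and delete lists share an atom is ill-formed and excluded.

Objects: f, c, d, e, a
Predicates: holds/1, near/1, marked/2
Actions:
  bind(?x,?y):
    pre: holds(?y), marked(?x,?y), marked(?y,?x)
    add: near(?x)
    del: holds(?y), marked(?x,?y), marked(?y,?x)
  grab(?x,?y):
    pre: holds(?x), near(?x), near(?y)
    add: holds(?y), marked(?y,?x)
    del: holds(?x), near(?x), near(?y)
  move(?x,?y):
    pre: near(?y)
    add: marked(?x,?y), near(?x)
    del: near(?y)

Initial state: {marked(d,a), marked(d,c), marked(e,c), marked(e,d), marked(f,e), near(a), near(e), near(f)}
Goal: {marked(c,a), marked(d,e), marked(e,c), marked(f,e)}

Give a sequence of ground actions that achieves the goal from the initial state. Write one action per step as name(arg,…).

move(c,a); move(d,e)

1. move(c,a)  →  {marked(c,a), marked(d,a), marked(d,c), marked(e,c), marked(e,d), marked(f,e), near(c), near(e), near(f)}
2. move(d,e)  →  {marked(c,a), marked(d,a), marked(d,c), marked(d,e), marked(e,c), marked(e,d), marked(f,e), near(c), near(d), near(f)}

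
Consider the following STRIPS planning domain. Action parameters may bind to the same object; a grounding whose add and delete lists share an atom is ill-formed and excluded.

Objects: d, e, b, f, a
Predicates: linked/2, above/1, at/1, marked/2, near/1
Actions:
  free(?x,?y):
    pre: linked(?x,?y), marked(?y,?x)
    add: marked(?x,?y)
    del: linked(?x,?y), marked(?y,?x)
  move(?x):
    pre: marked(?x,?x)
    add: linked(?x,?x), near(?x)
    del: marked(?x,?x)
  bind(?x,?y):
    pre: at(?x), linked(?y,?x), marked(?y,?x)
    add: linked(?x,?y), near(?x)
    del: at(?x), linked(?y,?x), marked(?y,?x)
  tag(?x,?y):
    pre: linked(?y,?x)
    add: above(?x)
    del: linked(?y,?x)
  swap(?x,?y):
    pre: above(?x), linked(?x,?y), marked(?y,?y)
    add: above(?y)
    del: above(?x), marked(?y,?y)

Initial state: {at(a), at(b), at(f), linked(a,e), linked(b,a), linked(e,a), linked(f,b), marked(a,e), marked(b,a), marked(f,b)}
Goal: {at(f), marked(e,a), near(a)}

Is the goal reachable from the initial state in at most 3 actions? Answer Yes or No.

Yes

1. free(e,a)  →  {at(a), at(b), at(f), linked(a,e), linked(b,a), linked(f,b), marked(b,a), marked(e,a), marked(f,b)}
2. bind(a,b)  →  {at(b), at(f), linked(a,b), linked(a,e), linked(f,b), marked(e,a), marked(f,b), near(a)}
optimal plan length = 2; 2 ≤ 3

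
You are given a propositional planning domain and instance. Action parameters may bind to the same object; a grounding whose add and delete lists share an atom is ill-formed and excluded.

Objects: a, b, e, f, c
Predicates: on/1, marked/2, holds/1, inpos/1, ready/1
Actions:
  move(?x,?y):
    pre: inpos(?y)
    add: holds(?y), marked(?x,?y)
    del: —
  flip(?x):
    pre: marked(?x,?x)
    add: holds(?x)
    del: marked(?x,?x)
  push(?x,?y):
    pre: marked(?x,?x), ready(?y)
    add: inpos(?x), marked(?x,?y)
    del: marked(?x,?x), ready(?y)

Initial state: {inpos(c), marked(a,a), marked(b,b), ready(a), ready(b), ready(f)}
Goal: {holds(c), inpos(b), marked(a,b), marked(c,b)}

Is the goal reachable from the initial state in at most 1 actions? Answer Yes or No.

No

1. move(a,c)  →  {holds(c), inpos(c), marked(a,a), marked(a,c), marked(b,b), ready(a), ready(b), ready(f)}
2. push(a,b)  →  {holds(c), inpos(a), inpos(c), marked(a,b), marked(a,c), marked(b,b), ready(a), ready(f)}
3. push(b,a)  →  {holds(c), inpos(a), inpos(b), inpos(c), marked(a,b), marked(a,c), marked(b,a), ready(f)}
4. move(c,b)  →  {holds(b), holds(c), inpos(a), inpos(b), inpos(c), marked(a,b), marked(a,c), marked(b,a), marked(c,b), ready(f)}
optimal plan length = 4; 4 > 1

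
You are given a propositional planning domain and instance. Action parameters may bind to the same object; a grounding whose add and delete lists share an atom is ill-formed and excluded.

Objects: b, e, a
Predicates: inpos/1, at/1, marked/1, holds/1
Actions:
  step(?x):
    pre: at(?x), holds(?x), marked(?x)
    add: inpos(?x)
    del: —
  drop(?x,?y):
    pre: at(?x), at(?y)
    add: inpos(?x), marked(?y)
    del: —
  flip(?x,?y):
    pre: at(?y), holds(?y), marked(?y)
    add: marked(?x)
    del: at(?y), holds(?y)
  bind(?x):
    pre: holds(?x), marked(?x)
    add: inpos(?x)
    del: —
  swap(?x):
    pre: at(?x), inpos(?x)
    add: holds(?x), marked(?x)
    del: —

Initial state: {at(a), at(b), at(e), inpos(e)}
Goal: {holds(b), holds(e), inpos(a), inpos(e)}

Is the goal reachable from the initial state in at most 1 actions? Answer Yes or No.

No

1. drop(b,b)  →  {at(a), at(b), at(e), inpos(b), inpos(e), marked(b)}
2. drop(a,b)  →  {at(a), at(b), at(e), inpos(a), inpos(b), inpos(e), marked(b)}
3. swap(b)  →  {at(a), at(b), at(e), holds(b), inpos(a), inpos(b), inpos(e), marked(b)}
4. swap(e)  →  {at(a), at(b), at(e), holds(b), holds(e), inpos(a), inpos(b), inpos(e), marked(b), marked(e)}
optimal plan length = 4; 4 > 1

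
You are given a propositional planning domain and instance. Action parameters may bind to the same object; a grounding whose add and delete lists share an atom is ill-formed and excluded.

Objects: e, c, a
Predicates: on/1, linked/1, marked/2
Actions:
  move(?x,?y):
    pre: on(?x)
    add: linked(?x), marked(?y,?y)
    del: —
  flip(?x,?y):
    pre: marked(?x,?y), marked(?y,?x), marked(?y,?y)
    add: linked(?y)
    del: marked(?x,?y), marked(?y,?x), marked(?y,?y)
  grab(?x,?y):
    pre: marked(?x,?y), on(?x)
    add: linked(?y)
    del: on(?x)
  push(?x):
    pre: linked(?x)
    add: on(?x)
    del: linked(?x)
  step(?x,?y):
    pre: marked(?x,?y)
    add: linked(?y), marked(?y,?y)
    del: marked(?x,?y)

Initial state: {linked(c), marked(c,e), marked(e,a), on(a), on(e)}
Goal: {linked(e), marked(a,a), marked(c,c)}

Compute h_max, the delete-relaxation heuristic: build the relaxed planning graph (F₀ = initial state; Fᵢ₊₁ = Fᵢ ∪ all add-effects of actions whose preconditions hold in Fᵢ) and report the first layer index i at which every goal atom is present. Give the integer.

F0 = init (5 atoms)
F1 = F0 ∪ {linked(a), linked(e), marked(a,a), marked(c,c), marked(e,e), on(c)}  (11 atoms)
goal ⊆ F1  ⇒  h_max = 1

1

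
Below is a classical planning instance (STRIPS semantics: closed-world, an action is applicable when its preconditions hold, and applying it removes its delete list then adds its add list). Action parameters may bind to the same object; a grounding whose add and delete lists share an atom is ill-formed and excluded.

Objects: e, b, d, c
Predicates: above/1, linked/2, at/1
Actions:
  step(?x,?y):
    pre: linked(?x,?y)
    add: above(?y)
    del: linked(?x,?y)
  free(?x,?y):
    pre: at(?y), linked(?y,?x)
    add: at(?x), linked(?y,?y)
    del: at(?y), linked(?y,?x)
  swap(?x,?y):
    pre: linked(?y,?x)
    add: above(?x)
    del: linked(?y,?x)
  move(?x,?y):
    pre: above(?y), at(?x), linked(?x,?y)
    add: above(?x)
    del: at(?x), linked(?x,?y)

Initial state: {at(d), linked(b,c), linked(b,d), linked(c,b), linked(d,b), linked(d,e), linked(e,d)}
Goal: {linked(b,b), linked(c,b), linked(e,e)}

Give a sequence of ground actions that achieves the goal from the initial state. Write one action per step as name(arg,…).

free(e,d); free(d,e); free(b,d); free(d,b)

1. free(e,d)  →  {at(e), linked(b,c), linked(b,d), linked(c,b), linked(d,b), linked(d,d), linked(e,d)}
2. free(d,e)  →  {at(d), linked(b,c), linked(b,d), linked(c,b), linked(d,b), linked(d,d), linked(e,e)}
3. free(b,d)  →  {at(b), linked(b,c), linked(b,d), linked(c,b), linked(d,d), linked(e,e)}
4. free(d,b)  →  {at(d), linked(b,b), linked(b,c), linked(c,b), linked(d,d), linked(e,e)}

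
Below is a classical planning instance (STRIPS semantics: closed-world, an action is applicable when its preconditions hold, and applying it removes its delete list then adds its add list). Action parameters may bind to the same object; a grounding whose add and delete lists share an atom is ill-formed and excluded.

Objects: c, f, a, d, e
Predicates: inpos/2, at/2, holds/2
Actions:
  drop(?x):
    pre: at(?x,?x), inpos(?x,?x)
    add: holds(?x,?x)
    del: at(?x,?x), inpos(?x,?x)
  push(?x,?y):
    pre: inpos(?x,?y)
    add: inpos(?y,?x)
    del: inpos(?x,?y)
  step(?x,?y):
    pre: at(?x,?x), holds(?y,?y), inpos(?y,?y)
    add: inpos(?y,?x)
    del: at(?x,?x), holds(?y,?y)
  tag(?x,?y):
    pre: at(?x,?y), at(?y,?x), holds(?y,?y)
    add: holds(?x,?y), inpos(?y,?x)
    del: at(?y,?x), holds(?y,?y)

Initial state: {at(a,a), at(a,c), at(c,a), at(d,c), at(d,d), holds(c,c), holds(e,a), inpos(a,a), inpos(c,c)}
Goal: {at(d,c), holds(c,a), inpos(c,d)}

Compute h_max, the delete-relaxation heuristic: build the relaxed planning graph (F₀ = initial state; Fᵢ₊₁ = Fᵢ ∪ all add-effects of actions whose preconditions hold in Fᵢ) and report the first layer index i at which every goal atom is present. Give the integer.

2

F0 = init (9 atoms)
F1 = F0 ∪ {holds(a,a), holds(a,c), inpos(c,a), inpos(c,d)}  (13 atoms)
F2 = F1 ∪ {holds(c,a), inpos(a,c), inpos(a,d), inpos(d,c)}  (17 atoms)
goal ⊆ F2  ⇒  h_max = 2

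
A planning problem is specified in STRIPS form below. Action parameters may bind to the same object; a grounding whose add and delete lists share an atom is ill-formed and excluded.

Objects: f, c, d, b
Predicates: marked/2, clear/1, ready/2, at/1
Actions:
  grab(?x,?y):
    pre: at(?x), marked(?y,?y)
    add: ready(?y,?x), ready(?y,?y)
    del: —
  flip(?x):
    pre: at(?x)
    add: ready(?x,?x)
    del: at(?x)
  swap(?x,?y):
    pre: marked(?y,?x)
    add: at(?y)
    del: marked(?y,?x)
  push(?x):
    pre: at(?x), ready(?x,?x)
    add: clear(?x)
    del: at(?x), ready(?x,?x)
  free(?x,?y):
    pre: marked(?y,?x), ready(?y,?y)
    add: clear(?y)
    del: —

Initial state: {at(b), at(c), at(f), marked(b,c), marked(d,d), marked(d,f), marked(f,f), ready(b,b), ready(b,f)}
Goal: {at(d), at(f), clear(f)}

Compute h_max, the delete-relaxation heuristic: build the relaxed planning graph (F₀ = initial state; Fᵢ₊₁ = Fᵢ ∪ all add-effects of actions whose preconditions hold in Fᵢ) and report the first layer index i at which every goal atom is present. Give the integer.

2

F0 = init (9 atoms)
F1 = F0 ∪ {at(d), clear(b), ready(c,c), ready(d,b), ready(d,c), ready(d,d), ready(d,f), ready(f,b), ready(f,c), ready(f,f)}  (19 atoms)
F2 = F1 ∪ {clear(c), clear(d), clear(f), ready(f,d)}  (23 atoms)
goal ⊆ F2  ⇒  h_max = 2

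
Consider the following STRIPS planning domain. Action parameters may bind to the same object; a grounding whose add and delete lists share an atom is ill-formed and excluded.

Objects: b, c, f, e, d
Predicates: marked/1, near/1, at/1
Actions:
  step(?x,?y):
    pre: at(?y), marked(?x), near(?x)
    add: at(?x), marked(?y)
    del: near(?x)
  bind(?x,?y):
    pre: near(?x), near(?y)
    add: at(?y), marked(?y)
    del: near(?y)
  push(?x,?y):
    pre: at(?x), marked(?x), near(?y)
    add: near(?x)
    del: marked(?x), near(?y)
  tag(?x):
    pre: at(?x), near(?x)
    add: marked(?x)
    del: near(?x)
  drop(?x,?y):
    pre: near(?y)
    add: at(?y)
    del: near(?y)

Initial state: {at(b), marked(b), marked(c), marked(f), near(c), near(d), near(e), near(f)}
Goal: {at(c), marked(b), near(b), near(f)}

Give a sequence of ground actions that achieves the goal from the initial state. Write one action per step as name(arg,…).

push(b,e); step(c,b)

1. push(b,e)  →  {at(b), marked(c), marked(f), near(b), near(c), near(d), near(f)}
2. step(c,b)  →  {at(b), at(c), marked(b), marked(c), marked(f), near(b), near(d), near(f)}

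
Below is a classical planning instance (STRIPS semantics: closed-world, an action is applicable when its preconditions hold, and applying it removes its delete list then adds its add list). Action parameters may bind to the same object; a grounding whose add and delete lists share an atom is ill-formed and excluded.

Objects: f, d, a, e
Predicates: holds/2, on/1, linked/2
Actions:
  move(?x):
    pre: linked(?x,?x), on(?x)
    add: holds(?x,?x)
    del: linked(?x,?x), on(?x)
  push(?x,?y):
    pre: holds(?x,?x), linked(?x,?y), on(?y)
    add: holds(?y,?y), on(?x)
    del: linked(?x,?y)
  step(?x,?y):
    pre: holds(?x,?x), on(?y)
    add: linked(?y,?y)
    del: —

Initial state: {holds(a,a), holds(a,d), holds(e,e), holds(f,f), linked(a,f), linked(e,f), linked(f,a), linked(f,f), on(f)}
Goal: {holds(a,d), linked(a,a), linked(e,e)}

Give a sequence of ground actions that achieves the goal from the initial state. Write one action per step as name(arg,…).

1. push(a,f)  →  {holds(a,a), holds(a,d), holds(e,e), holds(f,f), linked(e,f), linked(f,a), linked(f,f), on(a), on(f)}
2. push(e,f)  →  {holds(a,a), holds(a,d), holds(e,e), holds(f,f), linked(f,a), linked(f,f), on(a), on(e), on(f)}
3. step(f,a)  →  {holds(a,a), holds(a,d), holds(e,e), holds(f,f), linked(a,a), linked(f,a), linked(f,f), on(a), on(e), on(f)}
4. step(f,e)  →  {holds(a,a), holds(a,d), holds(e,e), holds(f,f), linked(a,a), linked(e,e), linked(f,a), linked(f,f), on(a), on(e), on(f)}

push(a,f); push(e,f); step(f,a); step(f,e)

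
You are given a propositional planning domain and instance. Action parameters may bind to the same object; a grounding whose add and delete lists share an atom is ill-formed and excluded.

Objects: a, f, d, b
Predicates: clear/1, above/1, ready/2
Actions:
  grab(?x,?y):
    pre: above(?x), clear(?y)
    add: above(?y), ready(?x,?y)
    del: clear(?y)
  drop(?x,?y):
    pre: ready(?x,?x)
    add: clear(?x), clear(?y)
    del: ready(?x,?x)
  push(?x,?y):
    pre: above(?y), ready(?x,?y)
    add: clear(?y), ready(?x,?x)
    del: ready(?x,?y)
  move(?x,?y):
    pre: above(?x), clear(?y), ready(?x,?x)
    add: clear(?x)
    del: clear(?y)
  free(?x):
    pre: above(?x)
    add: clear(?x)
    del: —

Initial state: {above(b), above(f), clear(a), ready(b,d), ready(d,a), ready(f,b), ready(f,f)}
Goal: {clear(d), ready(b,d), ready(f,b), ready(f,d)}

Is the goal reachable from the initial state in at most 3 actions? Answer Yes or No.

1. drop(f,d)  →  {above(b), above(f), clear(a), clear(d), clear(f), ready(b,d), ready(d,a), ready(f,b)}
2. grab(f,d)  →  {above(b), above(d), above(f), clear(a), clear(f), ready(b,d), ready(d,a), ready(f,b), ready(f,d)}
3. free(d)  →  {above(b), above(d), above(f), clear(a), clear(d), clear(f), ready(b,d), ready(d,a), ready(f,b), ready(f,d)}
optimal plan length = 3; 3 ≤ 3

Yes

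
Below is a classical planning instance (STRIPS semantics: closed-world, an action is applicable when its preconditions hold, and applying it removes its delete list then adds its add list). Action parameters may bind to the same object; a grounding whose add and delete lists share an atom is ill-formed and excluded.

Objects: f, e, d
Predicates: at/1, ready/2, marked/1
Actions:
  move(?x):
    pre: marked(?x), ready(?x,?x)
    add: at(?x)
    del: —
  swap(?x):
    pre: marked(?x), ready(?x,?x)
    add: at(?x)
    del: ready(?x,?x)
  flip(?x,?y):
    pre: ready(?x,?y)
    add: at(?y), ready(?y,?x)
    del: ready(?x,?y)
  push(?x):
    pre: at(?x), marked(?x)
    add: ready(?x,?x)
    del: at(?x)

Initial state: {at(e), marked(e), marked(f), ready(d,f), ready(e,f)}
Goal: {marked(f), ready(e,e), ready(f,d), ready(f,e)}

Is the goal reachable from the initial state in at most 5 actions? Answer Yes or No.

1. flip(e,f)  →  {at(e), at(f), marked(e), marked(f), ready(d,f), ready(f,e)}
2. flip(d,f)  →  {at(e), at(f), marked(e), marked(f), ready(f,d), ready(f,e)}
3. push(e)  →  {at(f), marked(e), marked(f), ready(e,e), ready(f,d), ready(f,e)}
optimal plan length = 3; 3 ≤ 5

Yes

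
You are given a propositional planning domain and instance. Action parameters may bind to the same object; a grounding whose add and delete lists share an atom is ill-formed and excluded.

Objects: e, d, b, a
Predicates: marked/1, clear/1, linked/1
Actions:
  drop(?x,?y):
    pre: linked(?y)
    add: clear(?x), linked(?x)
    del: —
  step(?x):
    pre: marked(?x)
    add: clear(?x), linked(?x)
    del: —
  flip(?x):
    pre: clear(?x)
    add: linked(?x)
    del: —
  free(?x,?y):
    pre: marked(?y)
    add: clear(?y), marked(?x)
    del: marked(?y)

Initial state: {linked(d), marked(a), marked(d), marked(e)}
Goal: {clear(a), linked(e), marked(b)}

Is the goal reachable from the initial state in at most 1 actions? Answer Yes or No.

No

1. drop(e,d)  →  {clear(e), linked(d), linked(e), marked(a), marked(d), marked(e)}
2. free(b,a)  →  {clear(a), clear(e), linked(d), linked(e), marked(b), marked(d), marked(e)}
optimal plan length = 2; 2 > 1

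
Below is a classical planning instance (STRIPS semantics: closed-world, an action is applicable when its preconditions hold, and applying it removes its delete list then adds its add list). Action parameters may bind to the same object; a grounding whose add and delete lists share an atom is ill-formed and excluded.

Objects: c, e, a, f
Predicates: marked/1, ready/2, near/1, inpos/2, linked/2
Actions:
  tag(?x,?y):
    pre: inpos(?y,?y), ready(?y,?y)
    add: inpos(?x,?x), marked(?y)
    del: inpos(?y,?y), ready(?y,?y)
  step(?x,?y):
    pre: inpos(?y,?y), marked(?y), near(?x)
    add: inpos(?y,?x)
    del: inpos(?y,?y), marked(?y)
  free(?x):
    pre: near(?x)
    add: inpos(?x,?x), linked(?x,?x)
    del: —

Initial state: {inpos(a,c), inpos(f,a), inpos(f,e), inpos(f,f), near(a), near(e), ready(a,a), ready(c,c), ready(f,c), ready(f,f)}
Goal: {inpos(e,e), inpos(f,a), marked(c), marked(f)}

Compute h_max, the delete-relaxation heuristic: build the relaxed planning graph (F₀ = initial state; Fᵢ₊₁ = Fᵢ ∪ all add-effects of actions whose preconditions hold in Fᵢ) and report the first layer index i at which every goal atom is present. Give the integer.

F0 = init (10 atoms)
F1 = F0 ∪ {inpos(a,a), inpos(c,c), inpos(e,e), linked(a,a), linked(e,e), marked(f)}  (16 atoms)
F2 = F1 ∪ {marked(a), marked(c)}  (18 atoms)
goal ⊆ F2  ⇒  h_max = 2

2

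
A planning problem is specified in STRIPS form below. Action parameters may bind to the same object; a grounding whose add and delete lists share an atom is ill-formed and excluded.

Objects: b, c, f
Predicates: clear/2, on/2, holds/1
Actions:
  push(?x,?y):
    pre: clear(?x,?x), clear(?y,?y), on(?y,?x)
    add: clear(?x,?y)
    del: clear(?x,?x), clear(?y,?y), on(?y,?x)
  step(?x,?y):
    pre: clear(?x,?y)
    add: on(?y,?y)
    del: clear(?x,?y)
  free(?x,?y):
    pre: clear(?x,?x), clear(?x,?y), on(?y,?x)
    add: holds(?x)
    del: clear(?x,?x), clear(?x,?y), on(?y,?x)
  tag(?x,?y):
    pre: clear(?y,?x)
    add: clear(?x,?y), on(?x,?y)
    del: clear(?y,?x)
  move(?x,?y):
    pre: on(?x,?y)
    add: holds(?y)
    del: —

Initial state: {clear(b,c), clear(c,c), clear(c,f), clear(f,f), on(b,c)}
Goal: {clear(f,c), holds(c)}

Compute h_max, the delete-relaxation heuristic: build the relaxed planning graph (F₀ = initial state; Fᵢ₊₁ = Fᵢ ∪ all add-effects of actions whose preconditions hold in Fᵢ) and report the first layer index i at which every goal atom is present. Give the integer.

1

F0 = init (5 atoms)
F1 = F0 ∪ {clear(c,b), clear(f,c), holds(c), on(c,b), on(c,c), on(f,c), on(f,f)}  (12 atoms)
goal ⊆ F1  ⇒  h_max = 1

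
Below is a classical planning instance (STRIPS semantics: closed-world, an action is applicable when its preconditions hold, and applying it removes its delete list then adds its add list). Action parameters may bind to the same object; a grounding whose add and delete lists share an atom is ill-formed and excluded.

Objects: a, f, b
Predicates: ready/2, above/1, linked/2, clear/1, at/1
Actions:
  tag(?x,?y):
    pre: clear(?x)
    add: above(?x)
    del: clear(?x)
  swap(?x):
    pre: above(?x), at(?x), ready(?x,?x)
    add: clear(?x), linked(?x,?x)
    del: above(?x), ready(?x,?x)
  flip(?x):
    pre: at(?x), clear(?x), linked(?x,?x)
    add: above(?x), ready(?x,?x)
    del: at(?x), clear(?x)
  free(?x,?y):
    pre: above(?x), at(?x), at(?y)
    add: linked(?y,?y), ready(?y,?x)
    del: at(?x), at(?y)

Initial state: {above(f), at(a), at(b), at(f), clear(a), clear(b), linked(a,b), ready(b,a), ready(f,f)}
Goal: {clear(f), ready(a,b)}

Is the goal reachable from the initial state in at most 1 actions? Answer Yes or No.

No

1. tag(b,a)  →  {above(b), above(f), at(a), at(b), at(f), clear(a), linked(a,b), ready(b,a), ready(f,f)}
2. swap(f)  →  {above(b), at(a), at(b), at(f), clear(a), clear(f), linked(a,b), linked(f,f), ready(b,a)}
3. free(b,a)  →  {above(b), at(f), clear(a), clear(f), linked(a,a), linked(a,b), linked(f,f), ready(a,b), ready(b,a)}
optimal plan length = 3; 3 > 1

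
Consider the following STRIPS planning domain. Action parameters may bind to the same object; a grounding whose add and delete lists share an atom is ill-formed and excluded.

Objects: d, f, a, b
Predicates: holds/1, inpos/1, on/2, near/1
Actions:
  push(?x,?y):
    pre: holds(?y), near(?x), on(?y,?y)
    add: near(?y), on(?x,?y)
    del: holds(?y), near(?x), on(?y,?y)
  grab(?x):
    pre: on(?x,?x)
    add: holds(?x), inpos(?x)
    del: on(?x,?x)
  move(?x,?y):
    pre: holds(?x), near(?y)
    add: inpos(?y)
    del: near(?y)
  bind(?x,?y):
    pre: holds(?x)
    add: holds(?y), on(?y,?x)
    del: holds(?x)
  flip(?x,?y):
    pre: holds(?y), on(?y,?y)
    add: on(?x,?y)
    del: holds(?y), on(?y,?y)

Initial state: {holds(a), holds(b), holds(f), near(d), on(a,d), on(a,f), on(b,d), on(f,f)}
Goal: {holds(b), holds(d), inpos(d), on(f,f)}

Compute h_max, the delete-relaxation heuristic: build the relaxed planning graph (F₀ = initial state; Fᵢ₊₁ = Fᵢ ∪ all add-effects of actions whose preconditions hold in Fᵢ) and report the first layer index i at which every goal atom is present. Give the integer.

1

F0 = init (8 atoms)
F1 = F0 ∪ {holds(d), inpos(d), inpos(f), near(f), on(a,b), on(b,a), on(b,f), on(d,a), on(d,b), on(d,f), on(f,a), on(f,b)}  (20 atoms)
goal ⊆ F1  ⇒  h_max = 1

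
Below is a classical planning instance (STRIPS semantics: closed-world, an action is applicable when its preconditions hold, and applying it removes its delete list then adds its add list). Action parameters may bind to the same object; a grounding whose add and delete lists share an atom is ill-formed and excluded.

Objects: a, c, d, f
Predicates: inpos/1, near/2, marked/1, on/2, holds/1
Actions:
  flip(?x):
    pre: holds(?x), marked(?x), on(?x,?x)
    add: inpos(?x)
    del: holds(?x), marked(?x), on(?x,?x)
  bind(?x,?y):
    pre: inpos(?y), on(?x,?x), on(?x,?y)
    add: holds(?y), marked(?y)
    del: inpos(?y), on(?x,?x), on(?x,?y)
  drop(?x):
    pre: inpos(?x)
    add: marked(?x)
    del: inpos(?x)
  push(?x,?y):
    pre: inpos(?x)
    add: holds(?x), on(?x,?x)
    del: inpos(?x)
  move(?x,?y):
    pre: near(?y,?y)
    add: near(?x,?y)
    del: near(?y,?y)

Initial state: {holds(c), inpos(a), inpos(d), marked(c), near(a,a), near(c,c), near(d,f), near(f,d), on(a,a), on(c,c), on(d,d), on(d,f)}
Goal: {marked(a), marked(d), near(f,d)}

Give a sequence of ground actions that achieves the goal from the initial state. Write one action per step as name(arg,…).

1. bind(a,a)  →  {holds(a), holds(c), inpos(d), marked(a), marked(c), near(a,a), near(c,c), near(d,f), near(f,d), on(c,c), on(d,d), on(d,f)}
2. bind(d,d)  →  {holds(a), holds(c), holds(d), marked(a), marked(c), marked(d), near(a,a), near(c,c), near(d,f), near(f,d), on(c,c), on(d,f)}

bind(a,a); bind(d,d)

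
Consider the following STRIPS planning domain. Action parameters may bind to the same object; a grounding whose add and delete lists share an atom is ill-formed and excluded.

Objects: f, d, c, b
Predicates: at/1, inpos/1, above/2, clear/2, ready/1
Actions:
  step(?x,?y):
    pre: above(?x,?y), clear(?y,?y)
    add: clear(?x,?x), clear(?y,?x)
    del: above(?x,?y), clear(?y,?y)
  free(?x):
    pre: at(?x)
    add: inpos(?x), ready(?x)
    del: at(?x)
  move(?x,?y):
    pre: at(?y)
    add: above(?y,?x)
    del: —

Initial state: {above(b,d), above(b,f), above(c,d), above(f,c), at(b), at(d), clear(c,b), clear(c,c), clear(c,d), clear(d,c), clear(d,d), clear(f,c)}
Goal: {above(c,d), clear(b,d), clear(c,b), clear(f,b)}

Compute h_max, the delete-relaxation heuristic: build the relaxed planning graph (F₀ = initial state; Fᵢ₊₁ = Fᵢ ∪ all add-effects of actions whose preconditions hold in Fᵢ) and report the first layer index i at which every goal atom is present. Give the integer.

2

F0 = init (12 atoms)
F1 = F0 ∪ {above(b,b), above(b,c), above(d,b), above(d,c), above(d,d), above(d,f), clear(b,b), clear(c,f), clear(d,b), clear(f,f), inpos(b), inpos(d), ready(b), ready(d)}  (26 atoms)
F2 = F1 ∪ {clear(b,d), clear(f,b), clear(f,d)}  (29 atoms)
goal ⊆ F2  ⇒  h_max = 2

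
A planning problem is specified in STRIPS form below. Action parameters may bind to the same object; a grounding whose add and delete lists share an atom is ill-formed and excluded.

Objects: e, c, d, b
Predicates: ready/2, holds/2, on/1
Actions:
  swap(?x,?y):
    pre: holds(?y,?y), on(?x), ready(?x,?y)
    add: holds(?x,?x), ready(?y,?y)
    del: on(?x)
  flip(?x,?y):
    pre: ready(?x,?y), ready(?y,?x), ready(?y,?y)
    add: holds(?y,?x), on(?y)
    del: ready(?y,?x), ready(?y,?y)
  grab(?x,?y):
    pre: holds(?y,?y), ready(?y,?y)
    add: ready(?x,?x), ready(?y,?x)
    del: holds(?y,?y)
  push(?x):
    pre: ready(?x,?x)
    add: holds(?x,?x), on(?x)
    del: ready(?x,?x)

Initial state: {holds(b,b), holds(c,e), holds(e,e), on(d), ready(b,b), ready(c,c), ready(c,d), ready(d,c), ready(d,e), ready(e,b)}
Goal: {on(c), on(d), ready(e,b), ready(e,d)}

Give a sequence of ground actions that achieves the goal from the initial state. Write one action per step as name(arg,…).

1. flip(c,c)  →  {holds(b,b), holds(c,c), holds(c,e), holds(e,e), on(c), on(d), ready(b,b), ready(c,d), ready(d,c), ready(d,e), ready(e,b)}
2. grab(e,b)  →  {holds(c,c), holds(c,e), holds(e,e), on(c), on(d), ready(b,b), ready(b,e), ready(c,d), ready(d,c), ready(d,e), ready(e,b), ready(e,e)}
3. grab(d,e)  →  {holds(c,c), holds(c,e), on(c), on(d), ready(b,b), ready(b,e), ready(c,d), ready(d,c), ready(d,d), ready(d,e), ready(e,b), ready(e,d), ready(e,e)}

flip(c,c); grab(e,b); grab(d,e)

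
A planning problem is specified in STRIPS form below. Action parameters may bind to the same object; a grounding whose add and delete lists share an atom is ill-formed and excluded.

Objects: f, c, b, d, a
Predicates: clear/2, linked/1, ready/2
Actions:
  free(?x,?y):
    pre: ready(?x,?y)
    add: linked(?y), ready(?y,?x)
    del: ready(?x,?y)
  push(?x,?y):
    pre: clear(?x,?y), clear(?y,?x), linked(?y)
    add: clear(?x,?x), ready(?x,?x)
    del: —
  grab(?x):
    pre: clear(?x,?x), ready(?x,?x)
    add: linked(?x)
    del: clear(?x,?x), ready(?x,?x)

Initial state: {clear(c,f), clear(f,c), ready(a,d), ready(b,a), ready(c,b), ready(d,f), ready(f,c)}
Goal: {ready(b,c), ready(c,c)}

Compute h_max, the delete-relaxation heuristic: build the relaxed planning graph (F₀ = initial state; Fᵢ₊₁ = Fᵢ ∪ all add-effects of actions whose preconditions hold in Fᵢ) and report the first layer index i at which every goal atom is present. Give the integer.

2

F0 = init (7 atoms)
F1 = F0 ∪ {linked(a), linked(b), linked(c), linked(d), linked(f), ready(a,b), ready(b,c), ready(c,f), ready(d,a), ready(f,d)}  (17 atoms)
F2 = F1 ∪ {clear(c,c), clear(f,f), ready(c,c), ready(f,f)}  (21 atoms)
goal ⊆ F2  ⇒  h_max = 2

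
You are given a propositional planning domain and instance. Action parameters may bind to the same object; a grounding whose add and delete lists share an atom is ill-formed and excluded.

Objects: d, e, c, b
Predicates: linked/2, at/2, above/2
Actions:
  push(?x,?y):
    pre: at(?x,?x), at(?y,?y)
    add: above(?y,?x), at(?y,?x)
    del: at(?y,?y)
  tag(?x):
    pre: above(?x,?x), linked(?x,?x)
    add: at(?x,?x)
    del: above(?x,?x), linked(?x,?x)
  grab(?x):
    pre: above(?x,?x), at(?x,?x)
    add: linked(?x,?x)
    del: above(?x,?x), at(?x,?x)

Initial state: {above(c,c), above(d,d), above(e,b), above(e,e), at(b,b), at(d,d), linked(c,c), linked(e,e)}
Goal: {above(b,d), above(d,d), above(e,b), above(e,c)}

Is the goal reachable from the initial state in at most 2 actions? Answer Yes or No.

1. push(d,b)  →  {above(b,d), above(c,c), above(d,d), above(e,b), above(e,e), at(b,d), at(d,d), linked(c,c), linked(e,e)}
2. tag(e)  →  {above(b,d), above(c,c), above(d,d), above(e,b), at(b,d), at(d,d), at(e,e), linked(c,c)}
3. tag(c)  →  {above(b,d), above(d,d), above(e,b), at(b,d), at(c,c), at(d,d), at(e,e)}
4. push(c,e)  →  {above(b,d), above(d,d), above(e,b), above(e,c), at(b,d), at(c,c), at(d,d), at(e,c)}
optimal plan length = 4; 4 > 2

No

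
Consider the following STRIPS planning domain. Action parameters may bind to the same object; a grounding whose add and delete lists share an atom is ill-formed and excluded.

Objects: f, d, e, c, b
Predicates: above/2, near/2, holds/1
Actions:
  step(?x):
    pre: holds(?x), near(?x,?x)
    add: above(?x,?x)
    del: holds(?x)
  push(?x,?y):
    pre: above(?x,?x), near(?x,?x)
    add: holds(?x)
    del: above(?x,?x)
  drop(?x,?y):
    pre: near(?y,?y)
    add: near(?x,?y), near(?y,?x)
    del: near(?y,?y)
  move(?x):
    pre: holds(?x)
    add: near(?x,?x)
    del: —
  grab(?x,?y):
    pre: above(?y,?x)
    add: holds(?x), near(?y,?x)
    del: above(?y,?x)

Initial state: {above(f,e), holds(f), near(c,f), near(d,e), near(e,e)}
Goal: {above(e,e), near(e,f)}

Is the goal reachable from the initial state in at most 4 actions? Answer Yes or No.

1. grab(e,f)  →  {holds(e), holds(f), near(c,f), near(d,e), near(e,e), near(f,e)}
2. step(e)  →  {above(e,e), holds(f), near(c,f), near(d,e), near(e,e), near(f,e)}
3. drop(f,e)  →  {above(e,e), holds(f), near(c,f), near(d,e), near(e,f), near(f,e)}
optimal plan length = 3; 3 ≤ 4

Yes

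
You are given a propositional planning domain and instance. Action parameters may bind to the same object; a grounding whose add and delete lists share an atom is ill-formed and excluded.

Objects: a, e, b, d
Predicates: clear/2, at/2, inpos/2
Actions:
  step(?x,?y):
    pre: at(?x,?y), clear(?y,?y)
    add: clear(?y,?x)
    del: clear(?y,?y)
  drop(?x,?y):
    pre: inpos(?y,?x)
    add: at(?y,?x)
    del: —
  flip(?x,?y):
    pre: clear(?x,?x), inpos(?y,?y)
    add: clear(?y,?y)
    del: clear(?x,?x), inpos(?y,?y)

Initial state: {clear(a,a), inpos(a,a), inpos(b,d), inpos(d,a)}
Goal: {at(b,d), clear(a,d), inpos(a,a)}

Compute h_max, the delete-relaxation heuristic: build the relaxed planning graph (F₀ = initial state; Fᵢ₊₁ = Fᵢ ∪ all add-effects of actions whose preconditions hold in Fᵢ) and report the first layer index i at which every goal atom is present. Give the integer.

F0 = init (4 atoms)
F1 = F0 ∪ {at(a,a), at(b,d), at(d,a)}  (7 atoms)
F2 = F1 ∪ {clear(a,d)}  (8 atoms)
goal ⊆ F2  ⇒  h_max = 2

2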